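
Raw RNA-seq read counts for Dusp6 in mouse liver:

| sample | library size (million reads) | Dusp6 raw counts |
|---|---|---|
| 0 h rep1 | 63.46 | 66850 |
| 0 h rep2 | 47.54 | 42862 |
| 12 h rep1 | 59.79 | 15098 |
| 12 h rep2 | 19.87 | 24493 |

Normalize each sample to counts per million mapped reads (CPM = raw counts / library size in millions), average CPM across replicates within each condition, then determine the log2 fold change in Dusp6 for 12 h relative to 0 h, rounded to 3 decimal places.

CPM(0 h rep1) = 66850 / 63.46 = 1053.4195
CPM(0 h rep2) = 42862 / 47.54 = 901.5987
CPM(12 h rep1) = 15098 / 59.79 = 252.5171
CPM(12 h rep2) = 24493 / 19.87 = 1232.6623
mean CPM(0 h) = 977.5091; mean CPM(12 h) = 742.5897
Fold change = 742.5897 / 977.5091 = 0.75968
log2(0.75968) = -0.3965

-0.397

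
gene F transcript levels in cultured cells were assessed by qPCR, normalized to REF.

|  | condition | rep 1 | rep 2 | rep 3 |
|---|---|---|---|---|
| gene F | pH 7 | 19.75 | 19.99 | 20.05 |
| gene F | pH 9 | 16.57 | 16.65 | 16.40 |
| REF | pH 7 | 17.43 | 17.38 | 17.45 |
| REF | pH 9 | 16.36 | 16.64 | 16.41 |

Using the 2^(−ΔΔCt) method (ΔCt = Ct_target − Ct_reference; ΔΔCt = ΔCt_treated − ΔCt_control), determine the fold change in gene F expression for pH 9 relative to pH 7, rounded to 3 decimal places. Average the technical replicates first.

5.426

Mean Ct: gene F pH 7 19.930; gene F pH 9 16.540; REF pH 7 17.420; REF pH 9 16.470
ΔCt(pH 7) = 19.930 − 17.420 = 2.510
ΔCt(pH 9) = 16.540 − 16.470 = 0.070
ΔΔCt = 0.070 − 2.510 = -2.440
Fold change = 2^(−(-2.440)) = 2^2.440 = 5.4264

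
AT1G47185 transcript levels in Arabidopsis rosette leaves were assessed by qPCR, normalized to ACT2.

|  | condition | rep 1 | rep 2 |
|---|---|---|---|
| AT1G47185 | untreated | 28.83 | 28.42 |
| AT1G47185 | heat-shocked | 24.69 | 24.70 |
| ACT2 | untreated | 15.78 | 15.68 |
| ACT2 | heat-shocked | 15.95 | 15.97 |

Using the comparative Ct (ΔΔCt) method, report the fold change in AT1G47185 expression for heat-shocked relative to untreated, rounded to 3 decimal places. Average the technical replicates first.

17.877

Mean Ct: AT1G47185 untreated 28.625; AT1G47185 heat-shocked 24.695; ACT2 untreated 15.730; ACT2 heat-shocked 15.960
ΔCt(untreated) = 28.625 − 15.730 = 12.895
ΔCt(heat-shocked) = 24.695 − 15.960 = 8.735
ΔΔCt = 8.735 − 12.895 = -4.160
Fold change = 2^(−(-4.160)) = 2^4.160 = 17.8766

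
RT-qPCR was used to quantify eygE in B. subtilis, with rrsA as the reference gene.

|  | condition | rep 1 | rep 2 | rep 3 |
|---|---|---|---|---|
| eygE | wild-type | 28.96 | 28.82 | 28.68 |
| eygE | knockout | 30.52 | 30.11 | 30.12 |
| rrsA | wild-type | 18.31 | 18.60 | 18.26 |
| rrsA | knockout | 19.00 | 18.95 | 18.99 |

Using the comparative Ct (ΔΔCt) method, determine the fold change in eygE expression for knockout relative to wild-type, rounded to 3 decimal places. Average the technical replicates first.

0.559

Mean Ct: eygE wild-type 28.820; eygE knockout 30.250; rrsA wild-type 18.390; rrsA knockout 18.980
ΔCt(wild-type) = 28.820 − 18.390 = 10.430
ΔCt(knockout) = 30.250 − 18.980 = 11.270
ΔΔCt = 11.270 − 10.430 = 0.840
Fold change = 2^(−0.840) = 0.5586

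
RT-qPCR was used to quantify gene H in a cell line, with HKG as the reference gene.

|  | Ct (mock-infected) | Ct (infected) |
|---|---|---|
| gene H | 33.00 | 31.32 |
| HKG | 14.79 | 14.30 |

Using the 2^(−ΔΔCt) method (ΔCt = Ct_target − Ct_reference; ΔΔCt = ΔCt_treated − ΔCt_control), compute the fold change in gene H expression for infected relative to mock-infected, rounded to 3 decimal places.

ΔCt(mock-infected) = 33.000 − 14.790 = 18.210
ΔCt(infected) = 31.320 − 14.300 = 17.020
ΔΔCt = 17.020 − 18.210 = -1.190
Fold change = 2^(−(-1.190)) = 2^1.190 = 2.2815

2.282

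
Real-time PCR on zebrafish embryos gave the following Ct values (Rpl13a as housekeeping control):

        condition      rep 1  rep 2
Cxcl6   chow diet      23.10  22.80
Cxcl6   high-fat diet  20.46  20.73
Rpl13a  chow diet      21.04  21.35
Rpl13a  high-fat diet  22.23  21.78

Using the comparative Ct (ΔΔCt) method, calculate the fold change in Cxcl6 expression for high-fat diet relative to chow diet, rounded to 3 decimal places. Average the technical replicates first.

8.969

Mean Ct: Cxcl6 chow diet 22.950; Cxcl6 high-fat diet 20.595; Rpl13a chow diet 21.195; Rpl13a high-fat diet 22.005
ΔCt(chow diet) = 22.950 − 21.195 = 1.755
ΔCt(high-fat diet) = 20.595 − 22.005 = -1.410
ΔΔCt = -1.410 − 1.755 = -3.165
Fold change = 2^(−(-3.165)) = 2^3.165 = 8.9693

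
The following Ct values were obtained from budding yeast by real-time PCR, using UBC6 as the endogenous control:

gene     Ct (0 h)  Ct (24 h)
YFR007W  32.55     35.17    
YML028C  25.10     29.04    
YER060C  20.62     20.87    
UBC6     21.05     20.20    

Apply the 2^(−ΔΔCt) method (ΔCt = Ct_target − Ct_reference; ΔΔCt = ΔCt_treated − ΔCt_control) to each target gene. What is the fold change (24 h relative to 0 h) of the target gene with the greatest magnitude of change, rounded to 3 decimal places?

YFR007W: ΔΔCt = (35.17−20.20) − (32.55−21.05) = 14.97 − 11.50 = 3.47; fold change = 2^-3.47 = 0.090
YML028C: ΔΔCt = (29.04−20.20) − (25.10−21.05) = 8.84 − 4.05 = 4.79; fold change = 2^-4.79 = 0.036
YER060C: ΔΔCt = (20.87−20.20) − (20.62−21.05) = 0.67 − (-0.43) = 1.10; fold change = 2^-1.10 = 0.467
YML028C has the largest |ΔΔCt| = 4.79.

0.036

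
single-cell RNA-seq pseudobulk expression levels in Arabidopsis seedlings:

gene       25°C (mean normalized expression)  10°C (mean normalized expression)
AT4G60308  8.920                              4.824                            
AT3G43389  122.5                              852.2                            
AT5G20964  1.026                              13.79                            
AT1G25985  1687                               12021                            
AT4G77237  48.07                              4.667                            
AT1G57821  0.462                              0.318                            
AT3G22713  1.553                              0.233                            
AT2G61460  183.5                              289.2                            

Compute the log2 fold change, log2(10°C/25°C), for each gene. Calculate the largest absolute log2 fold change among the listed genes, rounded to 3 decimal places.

3.749

log2(4.824/8.920) = -0.887  (AT4G60308)
log2(852.2/122.5) = 2.798  (AT3G43389)
log2(13.79/1.026) = 3.749  (AT5G20964)
log2(12021/1687) = 2.833  (AT1G25985)
log2(4.667/48.07) = -3.365  (AT4G77237)
log2(0.318/0.462) = -0.539  (AT1G57821)
log2(0.233/1.553) = -2.737  (AT3G22713)
log2(289.2/183.5) = 0.656  (AT2G61460)
The largest magnitude belongs to AT5G20964.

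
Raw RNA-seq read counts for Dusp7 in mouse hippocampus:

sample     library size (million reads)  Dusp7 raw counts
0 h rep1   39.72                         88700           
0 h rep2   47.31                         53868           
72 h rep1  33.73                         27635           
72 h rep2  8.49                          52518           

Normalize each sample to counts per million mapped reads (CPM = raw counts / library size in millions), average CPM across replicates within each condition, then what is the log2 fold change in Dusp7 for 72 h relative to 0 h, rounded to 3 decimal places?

1.055

CPM(0 h rep1) = 88700 / 39.72 = 2233.1319
CPM(0 h rep2) = 53868 / 47.31 = 1138.6176
CPM(72 h rep1) = 27635 / 33.73 = 819.3003
CPM(72 h rep2) = 52518 / 8.49 = 6185.8657
mean CPM(0 h) = 1685.8748; mean CPM(72 h) = 3502.5830
Fold change = 3502.5830 / 1685.8748 = 2.07761
log2(2.07761) = 1.0549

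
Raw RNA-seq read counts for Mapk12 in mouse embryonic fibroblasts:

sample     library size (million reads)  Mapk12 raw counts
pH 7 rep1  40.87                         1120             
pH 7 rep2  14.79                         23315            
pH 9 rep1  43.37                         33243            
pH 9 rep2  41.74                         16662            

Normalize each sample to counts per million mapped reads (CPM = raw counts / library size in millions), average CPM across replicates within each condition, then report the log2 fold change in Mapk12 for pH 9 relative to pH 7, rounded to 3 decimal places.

CPM(pH 7 rep1) = 1120 / 40.87 = 27.4040
CPM(pH 7 rep2) = 23315 / 14.79 = 1576.4030
CPM(pH 9 rep1) = 33243 / 43.37 = 766.4976
CPM(pH 9 rep2) = 16662 / 41.74 = 399.1854
mean CPM(pH 7) = 801.9035; mean CPM(pH 9) = 582.8415
Fold change = 582.8415 / 801.9035 = 0.72682
log2(0.72682) = -0.4603

-0.460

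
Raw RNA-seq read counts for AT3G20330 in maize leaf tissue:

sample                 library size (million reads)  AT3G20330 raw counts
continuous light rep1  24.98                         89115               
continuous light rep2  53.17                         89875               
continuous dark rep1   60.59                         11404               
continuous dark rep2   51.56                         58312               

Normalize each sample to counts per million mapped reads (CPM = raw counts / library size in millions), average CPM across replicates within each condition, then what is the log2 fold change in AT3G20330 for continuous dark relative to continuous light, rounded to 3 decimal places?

CPM(continuous light rep1) = 89115 / 24.98 = 3567.4540
CPM(continuous light rep2) = 89875 / 53.17 = 1690.3329
CPM(continuous dark rep1) = 11404 / 60.59 = 188.2159
CPM(continuous dark rep2) = 58312 / 51.56 = 1130.9542
mean CPM(continuous light) = 2628.8934; mean CPM(continuous dark) = 659.5851
Fold change = 659.5851 / 2628.8934 = 0.25090
log2(0.25090) = -1.9948

-1.995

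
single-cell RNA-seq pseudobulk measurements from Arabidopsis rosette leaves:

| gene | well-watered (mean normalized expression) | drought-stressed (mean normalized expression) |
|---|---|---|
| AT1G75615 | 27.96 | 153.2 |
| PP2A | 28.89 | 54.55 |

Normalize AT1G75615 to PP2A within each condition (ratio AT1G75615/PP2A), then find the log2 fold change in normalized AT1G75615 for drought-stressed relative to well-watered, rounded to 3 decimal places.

AT1G75615/PP2A (well-watered) = 27.96 / 28.89 = 0.96781
AT1G75615/PP2A (drought-stressed) = 153.2 / 54.55 = 2.8084
Fold change = 2.8084 / 0.96781 = 2.9018
log2(2.9018) = 1.5370

1.537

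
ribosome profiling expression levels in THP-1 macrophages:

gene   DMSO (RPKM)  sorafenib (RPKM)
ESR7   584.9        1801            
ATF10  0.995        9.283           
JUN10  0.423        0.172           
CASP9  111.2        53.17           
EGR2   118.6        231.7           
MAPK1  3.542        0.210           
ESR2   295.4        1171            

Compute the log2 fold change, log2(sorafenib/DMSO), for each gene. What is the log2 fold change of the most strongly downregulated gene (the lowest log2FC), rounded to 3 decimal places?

-4.076

log2(1801/584.9) = 1.623  (ESR7)
log2(9.283/0.995) = 3.222  (ATF10)
log2(0.172/0.423) = -1.298  (JUN10)
log2(53.17/111.2) = -1.064  (CASP9)
log2(231.7/118.6) = 0.966  (EGR2)
log2(0.210/3.542) = -4.076  (MAPK1)
log2(1171/295.4) = 1.987  (ESR2)
MAPK1 is most strongly downregulated.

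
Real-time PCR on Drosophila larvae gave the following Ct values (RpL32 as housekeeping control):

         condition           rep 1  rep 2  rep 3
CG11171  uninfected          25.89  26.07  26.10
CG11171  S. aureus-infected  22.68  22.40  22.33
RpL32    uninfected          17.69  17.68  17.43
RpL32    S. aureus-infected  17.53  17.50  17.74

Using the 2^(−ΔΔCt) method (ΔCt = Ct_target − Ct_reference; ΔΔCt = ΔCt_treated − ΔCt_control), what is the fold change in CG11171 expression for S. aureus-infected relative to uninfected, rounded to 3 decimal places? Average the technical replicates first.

Mean Ct: CG11171 uninfected 26.020; CG11171 S. aureus-infected 22.470; RpL32 uninfected 17.600; RpL32 S. aureus-infected 17.590
ΔCt(uninfected) = 26.020 − 17.600 = 8.420
ΔCt(S. aureus-infected) = 22.470 − 17.590 = 4.880
ΔΔCt = 4.880 − 8.420 = -3.540
Fold change = 2^(−(-3.540)) = 2^3.540 = 11.6318

11.632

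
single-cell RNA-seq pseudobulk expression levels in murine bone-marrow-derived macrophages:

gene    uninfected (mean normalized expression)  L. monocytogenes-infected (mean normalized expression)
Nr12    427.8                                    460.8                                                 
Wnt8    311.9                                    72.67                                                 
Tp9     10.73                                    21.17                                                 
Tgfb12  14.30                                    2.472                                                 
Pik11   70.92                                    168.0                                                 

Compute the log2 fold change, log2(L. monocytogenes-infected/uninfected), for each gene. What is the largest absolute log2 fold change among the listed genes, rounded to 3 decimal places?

log2(460.8/427.8) = 0.107  (Nr12)
log2(72.67/311.9) = -2.102  (Wnt8)
log2(21.17/10.73) = 0.980  (Tp9)
log2(2.472/14.30) = -2.532  (Tgfb12)
log2(168.0/70.92) = 1.244  (Pik11)
The largest magnitude belongs to Tgfb12.

2.532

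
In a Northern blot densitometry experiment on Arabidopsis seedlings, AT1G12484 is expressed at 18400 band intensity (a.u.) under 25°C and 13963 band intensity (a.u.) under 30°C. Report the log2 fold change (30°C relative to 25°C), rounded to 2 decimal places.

Fold change = 13963 / 18400 = 0.7589
log2(0.7589) = -0.398

-0.40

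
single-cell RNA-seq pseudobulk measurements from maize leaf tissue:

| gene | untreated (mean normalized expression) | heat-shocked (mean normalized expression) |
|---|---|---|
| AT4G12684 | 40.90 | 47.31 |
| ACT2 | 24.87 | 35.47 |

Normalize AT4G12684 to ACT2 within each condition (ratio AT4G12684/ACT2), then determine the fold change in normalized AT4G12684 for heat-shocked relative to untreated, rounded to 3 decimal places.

0.811

AT4G12684/ACT2 (untreated) = 40.90 / 24.87 = 1.6446
AT4G12684/ACT2 (heat-shocked) = 47.31 / 35.47 = 1.3338
Fold change = 1.3338 / 1.6446 = 0.8110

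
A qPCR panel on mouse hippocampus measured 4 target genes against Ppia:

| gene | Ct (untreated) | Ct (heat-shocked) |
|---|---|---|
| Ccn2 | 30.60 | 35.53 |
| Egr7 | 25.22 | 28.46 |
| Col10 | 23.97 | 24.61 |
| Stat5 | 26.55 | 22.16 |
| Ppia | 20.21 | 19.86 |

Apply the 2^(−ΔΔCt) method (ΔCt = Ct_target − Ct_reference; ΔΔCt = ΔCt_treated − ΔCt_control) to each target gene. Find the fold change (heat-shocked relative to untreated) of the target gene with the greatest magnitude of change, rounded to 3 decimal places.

Ccn2: ΔΔCt = (35.53−19.86) − (30.60−20.21) = 15.67 − 10.39 = 5.28; fold change = 2^-5.28 = 0.026
Egr7: ΔΔCt = (28.46−19.86) − (25.22−20.21) = 8.60 − 5.01 = 3.59; fold change = 2^-3.59 = 0.083
Col10: ΔΔCt = (24.61−19.86) − (23.97−20.21) = 4.75 − 3.76 = 0.99; fold change = 2^-0.99 = 0.503
Stat5: ΔΔCt = (22.16−19.86) − (26.55−20.21) = 2.30 − 6.34 = -4.04; fold change = 2^4.04 = 16.450
Ccn2 has the largest |ΔΔCt| = 5.28.

0.026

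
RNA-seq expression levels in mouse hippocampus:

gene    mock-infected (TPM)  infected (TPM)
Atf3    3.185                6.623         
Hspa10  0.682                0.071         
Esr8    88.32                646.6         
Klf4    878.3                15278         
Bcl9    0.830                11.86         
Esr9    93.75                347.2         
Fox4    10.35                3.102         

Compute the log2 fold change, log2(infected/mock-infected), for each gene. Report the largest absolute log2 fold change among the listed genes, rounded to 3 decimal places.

log2(6.623/3.185) = 1.056  (Atf3)
log2(0.071/0.682) = -3.264  (Hspa10)
log2(646.6/88.32) = 2.872  (Esr8)
log2(15278/878.3) = 4.121  (Klf4)
log2(11.86/0.830) = 3.837  (Bcl9)
log2(347.2/93.75) = 1.889  (Esr9)
log2(3.102/10.35) = -1.738  (Fox4)
The largest magnitude belongs to Klf4.

4.121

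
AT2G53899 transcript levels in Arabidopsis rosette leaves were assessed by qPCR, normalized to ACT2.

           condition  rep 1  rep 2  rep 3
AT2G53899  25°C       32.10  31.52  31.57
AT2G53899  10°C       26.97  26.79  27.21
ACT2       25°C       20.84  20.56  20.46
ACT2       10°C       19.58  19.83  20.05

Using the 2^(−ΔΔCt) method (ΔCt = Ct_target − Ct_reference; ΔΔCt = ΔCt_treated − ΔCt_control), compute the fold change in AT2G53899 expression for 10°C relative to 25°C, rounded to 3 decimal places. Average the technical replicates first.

Mean Ct: AT2G53899 25°C 31.730; AT2G53899 10°C 26.990; ACT2 25°C 20.620; ACT2 10°C 19.820
ΔCt(25°C) = 31.730 − 20.620 = 11.110
ΔCt(10°C) = 26.990 − 19.820 = 7.170
ΔΔCt = 7.170 − 11.110 = -3.940
Fold change = 2^(−(-3.940)) = 2^3.940 = 15.3482

15.348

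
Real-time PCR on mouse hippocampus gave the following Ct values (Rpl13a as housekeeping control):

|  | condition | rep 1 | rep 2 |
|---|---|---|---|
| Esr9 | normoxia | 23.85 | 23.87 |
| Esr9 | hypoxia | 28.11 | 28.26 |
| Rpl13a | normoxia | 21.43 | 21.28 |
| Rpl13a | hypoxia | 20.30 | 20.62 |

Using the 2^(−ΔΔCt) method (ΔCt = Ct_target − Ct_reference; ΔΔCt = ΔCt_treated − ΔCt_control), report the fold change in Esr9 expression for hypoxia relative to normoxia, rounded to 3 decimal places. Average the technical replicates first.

Mean Ct: Esr9 normoxia 23.860; Esr9 hypoxia 28.185; Rpl13a normoxia 21.355; Rpl13a hypoxia 20.460
ΔCt(normoxia) = 23.860 − 21.355 = 2.505
ΔCt(hypoxia) = 28.185 − 20.460 = 7.725
ΔΔCt = 7.725 − 2.505 = 5.220
Fold change = 2^(−5.220) = 0.0268

0.027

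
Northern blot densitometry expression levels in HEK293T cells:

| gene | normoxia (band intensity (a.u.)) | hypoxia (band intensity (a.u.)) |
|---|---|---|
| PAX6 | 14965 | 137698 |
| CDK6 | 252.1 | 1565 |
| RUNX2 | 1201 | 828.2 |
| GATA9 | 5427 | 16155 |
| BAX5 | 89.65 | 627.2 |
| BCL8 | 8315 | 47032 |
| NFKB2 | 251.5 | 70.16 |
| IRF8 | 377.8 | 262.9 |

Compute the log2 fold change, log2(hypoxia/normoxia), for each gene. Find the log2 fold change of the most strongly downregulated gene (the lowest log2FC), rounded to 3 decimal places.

log2(137698/14965) = 3.202  (PAX6)
log2(1565/252.1) = 2.634  (CDK6)
log2(828.2/1201) = -0.536  (RUNX2)
log2(16155/5427) = 1.574  (GATA9)
log2(627.2/89.65) = 2.807  (BAX5)
log2(47032/8315) = 2.500  (BCL8)
log2(70.16/251.5) = -1.842  (NFKB2)
log2(262.9/377.8) = -0.523  (IRF8)
NFKB2 is most strongly downregulated.

-1.842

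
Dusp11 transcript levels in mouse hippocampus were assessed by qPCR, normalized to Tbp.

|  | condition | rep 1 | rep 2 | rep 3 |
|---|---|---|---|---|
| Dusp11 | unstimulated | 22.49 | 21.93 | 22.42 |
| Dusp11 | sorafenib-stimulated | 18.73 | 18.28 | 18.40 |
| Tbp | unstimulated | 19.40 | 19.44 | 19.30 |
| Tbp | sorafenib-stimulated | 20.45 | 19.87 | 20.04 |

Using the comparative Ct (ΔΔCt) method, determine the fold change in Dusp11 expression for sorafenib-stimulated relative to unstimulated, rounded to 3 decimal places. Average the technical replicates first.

Mean Ct: Dusp11 unstimulated 22.280; Dusp11 sorafenib-stimulated 18.470; Tbp unstimulated 19.380; Tbp sorafenib-stimulated 20.120
ΔCt(unstimulated) = 22.280 − 19.380 = 2.900
ΔCt(sorafenib-stimulated) = 18.470 − 20.120 = -1.650
ΔΔCt = -1.650 − 2.900 = -4.550
Fold change = 2^(−(-4.550)) = 2^4.550 = 23.4254

23.425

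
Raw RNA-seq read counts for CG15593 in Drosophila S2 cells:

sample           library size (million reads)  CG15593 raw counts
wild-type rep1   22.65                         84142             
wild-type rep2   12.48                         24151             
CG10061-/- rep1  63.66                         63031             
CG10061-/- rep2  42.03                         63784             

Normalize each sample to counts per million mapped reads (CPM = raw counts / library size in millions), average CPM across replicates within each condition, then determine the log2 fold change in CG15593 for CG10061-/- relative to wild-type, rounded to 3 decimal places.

-1.172

CPM(wild-type rep1) = 84142 / 22.65 = 3714.8786
CPM(wild-type rep2) = 24151 / 12.48 = 1935.1763
CPM(CG10061-/- rep1) = 63031 / 63.66 = 990.1194
CPM(CG10061-/- rep2) = 63784 / 42.03 = 1517.5827
mean CPM(wild-type) = 2825.0274; mean CPM(CG10061-/-) = 1253.8510
Fold change = 1253.8510 / 2825.0274 = 0.44384
log2(0.44384) = -1.1719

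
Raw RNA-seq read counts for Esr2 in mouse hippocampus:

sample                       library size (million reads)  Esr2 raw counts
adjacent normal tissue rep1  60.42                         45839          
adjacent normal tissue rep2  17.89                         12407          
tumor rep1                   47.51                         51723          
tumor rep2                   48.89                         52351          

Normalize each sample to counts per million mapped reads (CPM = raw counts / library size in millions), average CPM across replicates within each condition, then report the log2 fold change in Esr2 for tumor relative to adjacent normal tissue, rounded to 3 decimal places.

0.572

CPM(adjacent normal tissue rep1) = 45839 / 60.42 = 758.6726
CPM(adjacent normal tissue rep2) = 12407 / 17.89 = 693.5159
CPM(tumor rep1) = 51723 / 47.51 = 1088.6761
CPM(tumor rep2) = 52351 / 48.89 = 1070.7916
mean CPM(adjacent normal tissue) = 726.0943; mean CPM(tumor) = 1079.7338
Fold change = 1079.7338 / 726.0943 = 1.48704
log2(1.48704) = 0.5724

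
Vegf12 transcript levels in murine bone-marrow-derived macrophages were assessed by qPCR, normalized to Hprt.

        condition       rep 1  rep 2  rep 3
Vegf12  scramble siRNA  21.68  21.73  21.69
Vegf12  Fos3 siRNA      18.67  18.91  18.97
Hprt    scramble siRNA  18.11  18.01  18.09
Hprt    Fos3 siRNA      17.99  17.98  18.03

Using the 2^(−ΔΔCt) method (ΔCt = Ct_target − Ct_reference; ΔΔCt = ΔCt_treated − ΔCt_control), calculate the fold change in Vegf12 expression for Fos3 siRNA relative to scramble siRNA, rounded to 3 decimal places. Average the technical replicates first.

Mean Ct: Vegf12 scramble siRNA 21.700; Vegf12 Fos3 siRNA 18.850; Hprt scramble siRNA 18.070; Hprt Fos3 siRNA 18.000
ΔCt(scramble siRNA) = 21.700 − 18.070 = 3.630
ΔCt(Fos3 siRNA) = 18.850 − 18.000 = 0.850
ΔΔCt = 0.850 − 3.630 = -2.780
Fold change = 2^(−(-2.780)) = 2^2.780 = 6.8685

6.869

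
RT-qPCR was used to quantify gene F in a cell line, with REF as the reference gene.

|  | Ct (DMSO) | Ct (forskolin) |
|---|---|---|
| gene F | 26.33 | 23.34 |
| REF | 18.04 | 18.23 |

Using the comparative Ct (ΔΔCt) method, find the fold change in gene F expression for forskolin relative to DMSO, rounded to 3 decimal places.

ΔCt(DMSO) = 26.330 − 18.040 = 8.290
ΔCt(forskolin) = 23.340 − 18.230 = 5.110
ΔΔCt = 5.110 − 8.290 = -3.180
Fold change = 2^(−(-3.180)) = 2^3.180 = 9.0631

9.063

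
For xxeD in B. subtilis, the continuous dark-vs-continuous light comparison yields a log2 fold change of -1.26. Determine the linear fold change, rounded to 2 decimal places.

Fold change = 2^(-1.26) = 0.418
That is, xxeD drops to 41.8% of the continuous light level.

0.42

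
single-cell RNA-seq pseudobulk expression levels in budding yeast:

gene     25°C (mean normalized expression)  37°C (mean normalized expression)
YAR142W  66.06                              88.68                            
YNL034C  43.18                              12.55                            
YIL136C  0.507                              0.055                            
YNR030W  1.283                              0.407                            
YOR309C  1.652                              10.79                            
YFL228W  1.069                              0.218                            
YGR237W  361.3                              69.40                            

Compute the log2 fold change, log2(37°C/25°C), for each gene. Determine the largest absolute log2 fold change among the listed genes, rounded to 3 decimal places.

log2(88.68/66.06) = 0.425  (YAR142W)
log2(12.55/43.18) = -1.783  (YNL034C)
log2(0.055/0.507) = -3.204  (YIL136C)
log2(0.407/1.283) = -1.656  (YNR030W)
log2(10.79/1.652) = 2.707  (YOR309C)
log2(0.218/1.069) = -2.294  (YFL228W)
log2(69.40/361.3) = -2.380  (YGR237W)
The largest magnitude belongs to YIL136C.

3.204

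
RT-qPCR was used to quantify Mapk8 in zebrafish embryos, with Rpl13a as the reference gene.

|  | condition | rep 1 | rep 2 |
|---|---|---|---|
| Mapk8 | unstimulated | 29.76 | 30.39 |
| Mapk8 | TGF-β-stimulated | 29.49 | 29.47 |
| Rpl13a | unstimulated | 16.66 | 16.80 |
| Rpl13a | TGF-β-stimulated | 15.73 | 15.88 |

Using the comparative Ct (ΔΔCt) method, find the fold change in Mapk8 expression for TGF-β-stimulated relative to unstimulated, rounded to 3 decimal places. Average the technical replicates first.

0.796

Mean Ct: Mapk8 unstimulated 30.075; Mapk8 TGF-β-stimulated 29.480; Rpl13a unstimulated 16.730; Rpl13a TGF-β-stimulated 15.805
ΔCt(unstimulated) = 30.075 − 16.730 = 13.345
ΔCt(TGF-β-stimulated) = 29.480 − 15.805 = 13.675
ΔΔCt = 13.675 − 13.345 = 0.330
Fold change = 2^(−0.330) = 0.7955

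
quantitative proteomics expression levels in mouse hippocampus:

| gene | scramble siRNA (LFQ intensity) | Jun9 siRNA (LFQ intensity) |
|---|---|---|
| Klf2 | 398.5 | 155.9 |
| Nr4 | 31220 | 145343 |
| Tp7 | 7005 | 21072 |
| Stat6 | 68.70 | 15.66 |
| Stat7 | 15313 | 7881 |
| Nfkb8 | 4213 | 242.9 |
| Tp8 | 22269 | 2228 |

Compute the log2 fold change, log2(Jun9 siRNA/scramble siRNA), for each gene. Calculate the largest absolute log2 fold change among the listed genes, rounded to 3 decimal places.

log2(155.9/398.5) = -1.354  (Klf2)
log2(145343/31220) = 2.219  (Nr4)
log2(21072/7005) = 1.589  (Tp7)
log2(15.66/68.70) = -2.133  (Stat6)
log2(7881/15313) = -0.958  (Stat7)
log2(242.9/4213) = -4.116  (Nfkb8)
log2(2228/22269) = -3.321  (Tp8)
The largest magnitude belongs to Nfkb8.

4.116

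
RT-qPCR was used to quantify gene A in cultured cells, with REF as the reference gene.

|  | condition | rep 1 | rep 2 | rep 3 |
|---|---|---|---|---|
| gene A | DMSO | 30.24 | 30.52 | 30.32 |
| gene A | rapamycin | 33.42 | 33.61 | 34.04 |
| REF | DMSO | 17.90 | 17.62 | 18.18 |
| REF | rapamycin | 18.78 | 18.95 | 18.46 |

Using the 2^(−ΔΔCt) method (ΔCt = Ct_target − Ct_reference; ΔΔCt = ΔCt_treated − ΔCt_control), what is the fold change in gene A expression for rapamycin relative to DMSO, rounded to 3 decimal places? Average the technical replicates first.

Mean Ct: gene A DMSO 30.360; gene A rapamycin 33.690; REF DMSO 17.900; REF rapamycin 18.730
ΔCt(DMSO) = 30.360 − 17.900 = 12.460
ΔCt(rapamycin) = 33.690 − 18.730 = 14.960
ΔΔCt = 14.960 − 12.460 = 2.500
Fold change = 2^(−2.500) = 0.1768

0.177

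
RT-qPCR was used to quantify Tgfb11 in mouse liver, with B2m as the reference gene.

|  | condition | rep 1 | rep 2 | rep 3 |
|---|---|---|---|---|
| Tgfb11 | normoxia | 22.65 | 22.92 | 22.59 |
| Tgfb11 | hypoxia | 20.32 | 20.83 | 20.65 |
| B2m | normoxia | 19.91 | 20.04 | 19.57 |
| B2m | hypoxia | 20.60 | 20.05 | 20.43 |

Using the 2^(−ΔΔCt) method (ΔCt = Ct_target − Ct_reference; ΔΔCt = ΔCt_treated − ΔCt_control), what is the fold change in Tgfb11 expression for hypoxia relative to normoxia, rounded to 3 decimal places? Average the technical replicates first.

Mean Ct: Tgfb11 normoxia 22.720; Tgfb11 hypoxia 20.600; B2m normoxia 19.840; B2m hypoxia 20.360
ΔCt(normoxia) = 22.720 − 19.840 = 2.880
ΔCt(hypoxia) = 20.600 − 20.360 = 0.240
ΔΔCt = 0.240 − 2.880 = -2.640
Fold change = 2^(−(-2.640)) = 2^2.640 = 6.2333

6.233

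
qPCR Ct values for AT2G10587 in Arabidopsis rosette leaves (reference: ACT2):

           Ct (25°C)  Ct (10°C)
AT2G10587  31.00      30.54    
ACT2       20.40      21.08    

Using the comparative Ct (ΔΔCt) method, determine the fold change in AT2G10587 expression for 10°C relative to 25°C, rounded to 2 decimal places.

ΔCt(25°C) = 31.000 − 20.400 = 10.600
ΔCt(10°C) = 30.540 − 21.080 = 9.460
ΔΔCt = 9.460 − 10.600 = -1.140
Fold change = 2^(−(-1.140)) = 2^1.140 = 2.204

2.20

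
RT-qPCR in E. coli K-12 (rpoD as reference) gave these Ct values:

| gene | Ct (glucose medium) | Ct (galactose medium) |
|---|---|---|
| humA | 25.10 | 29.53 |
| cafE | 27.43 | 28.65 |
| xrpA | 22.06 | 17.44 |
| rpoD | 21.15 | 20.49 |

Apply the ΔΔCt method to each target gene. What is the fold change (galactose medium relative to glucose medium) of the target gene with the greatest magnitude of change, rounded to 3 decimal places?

0.029

humA: ΔΔCt = (29.53−20.49) − (25.10−21.15) = 9.04 − 3.95 = 5.09; fold change = 2^-5.09 = 0.029
cafE: ΔΔCt = (28.65−20.49) − (27.43−21.15) = 8.16 − 6.28 = 1.88; fold change = 2^-1.88 = 0.272
xrpA: ΔΔCt = (17.44−20.49) − (22.06−21.15) = -3.05 − 0.91 = -3.96; fold change = 2^3.96 = 15.562
humA has the largest |ΔΔCt| = 5.09.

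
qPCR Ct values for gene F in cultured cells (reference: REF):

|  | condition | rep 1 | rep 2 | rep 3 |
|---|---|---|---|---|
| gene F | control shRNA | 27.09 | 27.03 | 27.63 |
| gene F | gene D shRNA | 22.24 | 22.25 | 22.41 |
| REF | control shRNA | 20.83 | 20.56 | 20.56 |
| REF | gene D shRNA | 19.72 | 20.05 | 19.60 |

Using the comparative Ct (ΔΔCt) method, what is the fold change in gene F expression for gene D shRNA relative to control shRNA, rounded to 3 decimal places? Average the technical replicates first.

Mean Ct: gene F control shRNA 27.250; gene F gene D shRNA 22.300; REF control shRNA 20.650; REF gene D shRNA 19.790
ΔCt(control shRNA) = 27.250 − 20.650 = 6.600
ΔCt(gene D shRNA) = 22.300 − 19.790 = 2.510
ΔΔCt = 2.510 − 6.600 = -4.090
Fold change = 2^(−(-4.090)) = 2^4.090 = 17.0299

17.030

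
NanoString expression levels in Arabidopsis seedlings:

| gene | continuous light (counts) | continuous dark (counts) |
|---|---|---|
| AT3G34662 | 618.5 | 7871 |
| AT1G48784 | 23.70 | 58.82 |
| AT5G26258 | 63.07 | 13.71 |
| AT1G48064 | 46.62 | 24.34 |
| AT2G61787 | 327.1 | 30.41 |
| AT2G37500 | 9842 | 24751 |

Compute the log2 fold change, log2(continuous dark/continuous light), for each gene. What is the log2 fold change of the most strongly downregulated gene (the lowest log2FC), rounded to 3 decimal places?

log2(7871/618.5) = 3.670  (AT3G34662)
log2(58.82/23.70) = 1.311  (AT1G48784)
log2(13.71/63.07) = -2.202  (AT5G26258)
log2(24.34/46.62) = -0.938  (AT1G48064)
log2(30.41/327.1) = -3.427  (AT2G61787)
log2(24751/9842) = 1.330  (AT2G37500)
AT2G61787 is most strongly downregulated.

-3.427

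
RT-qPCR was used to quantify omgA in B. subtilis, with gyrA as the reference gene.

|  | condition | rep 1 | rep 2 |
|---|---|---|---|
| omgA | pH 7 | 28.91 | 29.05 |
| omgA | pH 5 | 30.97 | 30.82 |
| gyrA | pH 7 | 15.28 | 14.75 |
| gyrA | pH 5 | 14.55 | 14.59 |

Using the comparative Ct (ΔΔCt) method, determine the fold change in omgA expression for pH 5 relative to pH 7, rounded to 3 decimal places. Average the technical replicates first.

Mean Ct: omgA pH 7 28.980; omgA pH 5 30.895; gyrA pH 7 15.015; gyrA pH 5 14.570
ΔCt(pH 7) = 28.980 − 15.015 = 13.965
ΔCt(pH 5) = 30.895 − 14.570 = 16.325
ΔΔCt = 16.325 − 13.965 = 2.360
Fold change = 2^(−2.360) = 0.1948

0.195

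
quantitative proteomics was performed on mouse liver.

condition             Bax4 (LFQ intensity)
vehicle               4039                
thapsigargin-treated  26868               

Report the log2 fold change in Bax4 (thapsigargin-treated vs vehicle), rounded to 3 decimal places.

2.734

Fold change = 26868 / 4039 = 6.6521
log2(6.6521) = 2.7338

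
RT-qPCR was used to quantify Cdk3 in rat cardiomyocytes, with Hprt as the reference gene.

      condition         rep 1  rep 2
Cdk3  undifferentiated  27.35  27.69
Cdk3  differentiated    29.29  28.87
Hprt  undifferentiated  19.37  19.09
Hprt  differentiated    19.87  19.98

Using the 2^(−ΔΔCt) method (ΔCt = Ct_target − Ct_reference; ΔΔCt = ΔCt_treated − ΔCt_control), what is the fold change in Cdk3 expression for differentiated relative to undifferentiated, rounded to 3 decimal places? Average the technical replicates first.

Mean Ct: Cdk3 undifferentiated 27.520; Cdk3 differentiated 29.080; Hprt undifferentiated 19.230; Hprt differentiated 19.925
ΔCt(undifferentiated) = 27.520 − 19.230 = 8.290
ΔCt(differentiated) = 29.080 − 19.925 = 9.155
ΔΔCt = 9.155 − 8.290 = 0.865
Fold change = 2^(−0.865) = 0.5490

0.549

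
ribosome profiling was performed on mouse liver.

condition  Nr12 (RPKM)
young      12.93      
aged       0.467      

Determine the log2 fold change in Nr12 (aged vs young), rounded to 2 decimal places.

Fold change = 0.467 / 12.93 = 0.0361
log2(0.0361) = -4.791

-4.79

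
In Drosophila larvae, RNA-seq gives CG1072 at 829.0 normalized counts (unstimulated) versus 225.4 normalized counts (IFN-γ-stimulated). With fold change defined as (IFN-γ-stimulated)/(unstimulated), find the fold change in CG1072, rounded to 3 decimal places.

Fold change = 225.4 / 829.0 = 0.2719
CG1072 is downregulated.

0.272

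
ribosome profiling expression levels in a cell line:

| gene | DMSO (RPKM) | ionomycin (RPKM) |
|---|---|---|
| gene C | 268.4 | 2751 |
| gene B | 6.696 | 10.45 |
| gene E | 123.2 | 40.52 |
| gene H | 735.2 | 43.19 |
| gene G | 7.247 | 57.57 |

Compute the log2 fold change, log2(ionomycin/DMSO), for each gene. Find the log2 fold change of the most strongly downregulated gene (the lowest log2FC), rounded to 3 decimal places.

log2(2751/268.4) = 3.357  (gene C)
log2(10.45/6.696) = 0.642  (gene B)
log2(40.52/123.2) = -1.604  (gene E)
log2(43.19/735.2) = -4.089  (gene H)
log2(57.57/7.247) = 2.990  (gene G)
gene H is most strongly downregulated.

-4.089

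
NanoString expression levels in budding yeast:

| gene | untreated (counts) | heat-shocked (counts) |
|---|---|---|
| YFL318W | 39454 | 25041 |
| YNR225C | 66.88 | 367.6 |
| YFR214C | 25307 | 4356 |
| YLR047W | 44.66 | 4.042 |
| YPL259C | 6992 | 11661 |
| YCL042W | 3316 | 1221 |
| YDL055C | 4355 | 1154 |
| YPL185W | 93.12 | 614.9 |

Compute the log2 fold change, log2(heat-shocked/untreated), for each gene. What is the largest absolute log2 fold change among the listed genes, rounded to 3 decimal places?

log2(25041/39454) = -0.656  (YFL318W)
log2(367.6/66.88) = 2.458  (YNR225C)
log2(4356/25307) = -2.538  (YFR214C)
log2(4.042/44.66) = -3.466  (YLR047W)
log2(11661/6992) = 0.738  (YPL259C)
log2(1221/3316) = -1.441  (YCL042W)
log2(1154/4355) = -1.916  (YDL055C)
log2(614.9/93.12) = 2.723  (YPL185W)
The largest magnitude belongs to YLR047W.

3.466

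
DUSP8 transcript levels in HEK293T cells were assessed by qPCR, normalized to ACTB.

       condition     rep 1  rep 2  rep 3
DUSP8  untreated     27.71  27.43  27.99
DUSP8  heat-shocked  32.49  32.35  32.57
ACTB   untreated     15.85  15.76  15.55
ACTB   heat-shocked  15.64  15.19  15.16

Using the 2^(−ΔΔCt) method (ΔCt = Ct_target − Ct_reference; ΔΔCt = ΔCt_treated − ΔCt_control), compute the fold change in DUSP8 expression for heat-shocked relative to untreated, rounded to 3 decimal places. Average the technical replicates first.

Mean Ct: DUSP8 untreated 27.710; DUSP8 heat-shocked 32.470; ACTB untreated 15.720; ACTB heat-shocked 15.330
ΔCt(untreated) = 27.710 − 15.720 = 11.990
ΔCt(heat-shocked) = 32.470 − 15.330 = 17.140
ΔΔCt = 17.140 − 11.990 = 5.150
Fold change = 2^(−5.150) = 0.0282

0.028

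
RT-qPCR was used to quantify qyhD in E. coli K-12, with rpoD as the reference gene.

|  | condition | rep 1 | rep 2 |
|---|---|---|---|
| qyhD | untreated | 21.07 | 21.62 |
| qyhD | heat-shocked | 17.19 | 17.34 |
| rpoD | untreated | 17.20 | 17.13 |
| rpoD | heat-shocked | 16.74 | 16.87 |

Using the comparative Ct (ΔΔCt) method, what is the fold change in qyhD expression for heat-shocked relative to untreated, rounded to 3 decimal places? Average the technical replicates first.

13.177

Mean Ct: qyhD untreated 21.345; qyhD heat-shocked 17.265; rpoD untreated 17.165; rpoD heat-shocked 16.805
ΔCt(untreated) = 21.345 − 17.165 = 4.180
ΔCt(heat-shocked) = 17.265 − 16.805 = 0.460
ΔΔCt = 0.460 − 4.180 = -3.720
Fold change = 2^(−(-3.720)) = 2^3.720 = 13.1775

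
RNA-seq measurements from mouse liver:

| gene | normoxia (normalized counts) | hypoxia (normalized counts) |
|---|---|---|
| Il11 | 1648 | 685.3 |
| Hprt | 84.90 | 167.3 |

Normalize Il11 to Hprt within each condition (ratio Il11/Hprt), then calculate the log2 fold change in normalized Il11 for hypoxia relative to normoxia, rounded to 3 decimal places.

-2.245

Il11/Hprt (normoxia) = 1648 / 84.90 = 19.411
Il11/Hprt (hypoxia) = 685.3 / 167.3 = 4.0962
Fold change = 4.0962 / 19.411 = 0.2110
log2(0.2110) = -2.2445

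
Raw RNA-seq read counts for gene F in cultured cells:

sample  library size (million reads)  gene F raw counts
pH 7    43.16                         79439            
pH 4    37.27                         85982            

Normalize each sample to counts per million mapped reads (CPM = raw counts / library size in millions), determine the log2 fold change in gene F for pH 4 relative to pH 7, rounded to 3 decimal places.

CPM(pH 7) = 79439 / 43.16 = 1840.5700
CPM(pH 4) = 85982 / 37.27 = 2307.0030
Fold change = 2307.0030 / 1840.5700 = 1.25342
log2(1.25342) = 0.3259

0.326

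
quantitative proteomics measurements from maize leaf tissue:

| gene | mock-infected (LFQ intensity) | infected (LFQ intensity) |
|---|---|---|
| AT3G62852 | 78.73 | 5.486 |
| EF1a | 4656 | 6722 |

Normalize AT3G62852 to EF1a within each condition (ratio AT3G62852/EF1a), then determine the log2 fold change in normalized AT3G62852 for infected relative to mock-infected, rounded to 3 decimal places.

-4.373

AT3G62852/EF1a (mock-infected) = 78.73 / 4656 = 0.016909
AT3G62852/EF1a (infected) = 5.486 / 6722 = 0.00081613
Fold change = 0.00081613 / 0.016909 = 0.0483
log2(0.0483) = -4.3729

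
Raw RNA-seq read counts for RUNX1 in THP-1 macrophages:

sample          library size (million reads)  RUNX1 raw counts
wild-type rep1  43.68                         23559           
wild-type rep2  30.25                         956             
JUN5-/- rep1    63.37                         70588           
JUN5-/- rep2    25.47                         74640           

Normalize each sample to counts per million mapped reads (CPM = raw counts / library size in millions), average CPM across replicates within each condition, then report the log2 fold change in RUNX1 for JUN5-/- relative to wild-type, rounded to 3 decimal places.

2.824

CPM(wild-type rep1) = 23559 / 43.68 = 539.3544
CPM(wild-type rep2) = 956 / 30.25 = 31.6033
CPM(JUN5-/- rep1) = 70588 / 63.37 = 1113.9025
CPM(JUN5-/- rep2) = 74640 / 25.47 = 2930.5065
mean CPM(wild-type) = 285.4789; mean CPM(JUN5-/-) = 2022.2045
Fold change = 2022.2045 / 285.4789 = 7.08355
log2(7.08355) = 2.8245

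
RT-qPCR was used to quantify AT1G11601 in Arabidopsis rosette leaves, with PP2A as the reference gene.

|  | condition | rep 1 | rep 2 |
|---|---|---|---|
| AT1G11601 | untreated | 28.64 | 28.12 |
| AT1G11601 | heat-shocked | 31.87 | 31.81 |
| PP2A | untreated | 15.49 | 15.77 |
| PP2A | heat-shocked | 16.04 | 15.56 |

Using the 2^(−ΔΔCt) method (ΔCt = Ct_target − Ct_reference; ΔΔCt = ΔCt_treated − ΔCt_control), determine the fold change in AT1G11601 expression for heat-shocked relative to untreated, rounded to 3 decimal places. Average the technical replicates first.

Mean Ct: AT1G11601 untreated 28.380; AT1G11601 heat-shocked 31.840; PP2A untreated 15.630; PP2A heat-shocked 15.800
ΔCt(untreated) = 28.380 − 15.630 = 12.750
ΔCt(heat-shocked) = 31.840 − 15.800 = 16.040
ΔΔCt = 16.040 − 12.750 = 3.290
Fold change = 2^(−3.290) = 0.1022

0.102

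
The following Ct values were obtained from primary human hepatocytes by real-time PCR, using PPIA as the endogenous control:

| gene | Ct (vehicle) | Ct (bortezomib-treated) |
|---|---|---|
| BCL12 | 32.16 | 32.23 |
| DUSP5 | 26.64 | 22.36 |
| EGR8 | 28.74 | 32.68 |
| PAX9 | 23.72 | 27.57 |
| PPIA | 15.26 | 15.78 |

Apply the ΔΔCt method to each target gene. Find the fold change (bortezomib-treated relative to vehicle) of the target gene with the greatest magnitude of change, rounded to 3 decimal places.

BCL12: ΔΔCt = (32.23−15.78) − (32.16−15.26) = 16.45 − 16.90 = -0.45; fold change = 2^0.45 = 1.366
DUSP5: ΔΔCt = (22.36−15.78) − (26.64−15.26) = 6.58 − 11.38 = -4.80; fold change = 2^4.80 = 27.858
EGR8: ΔΔCt = (32.68−15.78) − (28.74−15.26) = 16.90 − 13.48 = 3.42; fold change = 2^-3.42 = 0.093
PAX9: ΔΔCt = (27.57−15.78) − (23.72−15.26) = 11.79 − 8.46 = 3.33; fold change = 2^-3.33 = 0.099
DUSP5 has the largest |ΔΔCt| = 4.80.

27.858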